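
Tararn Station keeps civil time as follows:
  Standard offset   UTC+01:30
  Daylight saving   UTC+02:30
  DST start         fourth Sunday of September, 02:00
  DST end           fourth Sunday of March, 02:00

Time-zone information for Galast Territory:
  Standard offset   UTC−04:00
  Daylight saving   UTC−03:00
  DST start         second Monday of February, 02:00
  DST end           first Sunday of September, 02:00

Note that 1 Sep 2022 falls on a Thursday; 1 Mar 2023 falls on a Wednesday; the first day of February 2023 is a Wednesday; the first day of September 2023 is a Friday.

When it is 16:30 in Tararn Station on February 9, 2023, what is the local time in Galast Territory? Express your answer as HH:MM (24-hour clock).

10:00

1 September 2022 is a Thursday, so the first Sunday is September 4 and the fourth is September 25.
1 March 2023 is a Wednesday, so the first Sunday is March 5 and the fourth is March 26.
February 9, 2023 lies within the daylight-saving period (25 September 2022 – 26 March 2023), so Tararn Station is on daylight time, UTC+02:30.
16:30 Tararn Station − 2h30m = 14:00 UTC.
1 February 2023 is a Wednesday, so the first Monday is February 6 and the second is February 13.
1 September 2023 is a Friday, so the first Sunday is September 3.
At the standard offset (UTC−04:00), 14:00 UTC − 4h = 10:00 Galast Territory standard time.
Daylight saving runs 13 February – 3 September; the standard-time date in Galast Territory, February 9, 2023, is outside that window, so Galast Territory is on standard time at UTC−04:00.
14:00 UTC − 4h = 10:00 Galast Territory.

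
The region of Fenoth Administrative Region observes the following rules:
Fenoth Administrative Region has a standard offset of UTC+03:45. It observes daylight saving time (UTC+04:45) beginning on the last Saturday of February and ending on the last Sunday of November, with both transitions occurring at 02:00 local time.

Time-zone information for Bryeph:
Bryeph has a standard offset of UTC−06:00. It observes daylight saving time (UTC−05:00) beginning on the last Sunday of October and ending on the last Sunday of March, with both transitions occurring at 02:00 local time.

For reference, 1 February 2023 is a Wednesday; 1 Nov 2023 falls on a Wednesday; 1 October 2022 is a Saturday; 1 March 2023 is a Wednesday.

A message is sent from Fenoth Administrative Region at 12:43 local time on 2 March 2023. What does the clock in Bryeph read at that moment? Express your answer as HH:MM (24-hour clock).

1 February 2023 is a Wednesday, so Saturdays fall on 4, 11, 18, 25; the last is February 25.
1 November 2023 is a Wednesday, so Sundays fall on 5, 12, 19, 26; the last is November 26.
2 March 2023 lies within the daylight-saving period (25 February – 26 November), so Fenoth Administrative Region is on daylight time, UTC+04:45.
12:43 Fenoth Administrative Region − 4h45m = 07:58 UTC.
1 October 2022 is a Saturday, so Sundays fall on 2, 9, 16, 23, 30; the last is October 30.
1 March 2023 is a Wednesday, so Sundays fall on 5, 12, 19, 26; the last is March 26.
At the standard offset (UTC−06:00), 07:58 UTC − 6h = 01:58 Bryeph standard time.
Daylight saving runs 30 October 2022 – 26 March 2023; the standard-time date in Bryeph, 2 March 2023, is inside that window, so Bryeph is at UTC−05:00.
07:58 UTC − 5h = 02:58 Bryeph.

02:58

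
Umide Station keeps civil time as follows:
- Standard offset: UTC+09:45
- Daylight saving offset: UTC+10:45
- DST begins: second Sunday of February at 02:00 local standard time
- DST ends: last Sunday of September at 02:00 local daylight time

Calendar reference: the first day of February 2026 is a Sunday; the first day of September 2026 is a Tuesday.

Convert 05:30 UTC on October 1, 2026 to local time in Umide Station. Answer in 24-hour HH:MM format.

15:15

1 February 2026 is a Sunday, so the first Sunday is February 1 and the second is February 8.
1 September 2026 is a Tuesday, so Sundays fall on 6, 13, 20, 27; the last is September 27.
At the standard offset (UTC+09:45), 05:30 UTC + 9h45m = 15:15 Umide Station standard time.
Daylight saving runs 8 February – 27 September; the standard-time date in Umide Station, October 1, 2026, is outside that window, so Umide Station is on standard time at UTC+09:45.
05:30 UTC + 9h45m = 15:15 local.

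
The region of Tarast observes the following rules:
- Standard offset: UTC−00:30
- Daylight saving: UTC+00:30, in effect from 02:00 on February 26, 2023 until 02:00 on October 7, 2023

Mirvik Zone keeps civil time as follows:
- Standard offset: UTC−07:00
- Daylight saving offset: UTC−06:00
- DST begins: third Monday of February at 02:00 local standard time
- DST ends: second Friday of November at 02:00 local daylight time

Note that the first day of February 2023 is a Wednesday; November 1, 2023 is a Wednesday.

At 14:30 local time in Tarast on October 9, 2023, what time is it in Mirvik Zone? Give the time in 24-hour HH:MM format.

09:00

Daylight saving runs 26 February – 7 October; October 9, 2023 is outside that window, so Tarast is on standard time at UTC−00:30.
14:30 Tarast + 0h30m = 15:00 UTC.
1 February 2023 is a Wednesday, so the first Monday is February 6 and the third is February 20.
1 November 2023 is a Wednesday, so the first Friday is November 3 and the second is November 10.
At the standard offset (UTC−07:00), 15:00 UTC − 7h = 08:00 Mirvik Zone standard time.
The standard-time date in Mirvik Zone, October 9, 2023, lies within the daylight-saving period (20 February – 10 November), so Mirvik Zone is on daylight time, UTC−06:00.
15:00 UTC − 6h = 09:00 Mirvik Zone.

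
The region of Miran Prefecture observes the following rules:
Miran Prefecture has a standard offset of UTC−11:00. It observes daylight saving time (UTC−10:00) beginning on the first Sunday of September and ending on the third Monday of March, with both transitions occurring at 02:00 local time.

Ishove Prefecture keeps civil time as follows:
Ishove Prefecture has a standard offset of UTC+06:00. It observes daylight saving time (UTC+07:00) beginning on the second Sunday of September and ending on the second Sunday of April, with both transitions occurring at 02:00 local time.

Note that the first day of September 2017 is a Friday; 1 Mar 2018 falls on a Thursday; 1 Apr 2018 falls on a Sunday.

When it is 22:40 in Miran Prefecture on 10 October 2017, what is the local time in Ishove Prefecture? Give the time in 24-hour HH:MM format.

15:40

1 September 2017 is a Friday, so the first Sunday is September 3.
1 March 2018 is a Thursday, so the first Monday is March 5 and the third is March 19.
10 October 2017 falls between 3 September 2017 and 19 March 2018, so daylight saving is in effect and Miran Prefecture is at UTC−10:00.
22:40 Miran Prefecture + 10h = 08:40 UTC (rolling into the next day, 11 October 2017).
1 September 2017 is a Friday, so the first Sunday is September 3 and the second is September 10.
1 April 2018 is a Sunday, so the first Sunday is April 1 and the second is April 8.
At the standard offset (UTC+06:00), 08:40 UTC + 6h = 14:40 Ishove Prefecture standard time.
The standard-time date in Ishove Prefecture, 11 October 2017, falls between 10 September 2017 and 8 April 2018, so daylight saving is in effect and Ishove Prefecture is at UTC+07:00.
08:40 UTC + 7h = 15:40 Ishove Prefecture.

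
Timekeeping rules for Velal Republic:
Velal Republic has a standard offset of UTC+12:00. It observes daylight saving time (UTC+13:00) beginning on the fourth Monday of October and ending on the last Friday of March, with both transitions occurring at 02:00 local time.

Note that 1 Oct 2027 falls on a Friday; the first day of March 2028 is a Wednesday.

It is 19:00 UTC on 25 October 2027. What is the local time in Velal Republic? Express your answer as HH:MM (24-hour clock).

1 October 2027 is a Friday, so the first Monday is October 4 and the fourth is October 25.
1 March 2028 is a Wednesday, so Fridays fall on 3, 10, 17, 24, 31; the last is March 31.
At the standard offset (UTC+12:00), 19:00 UTC + 12h = 07:00 Velal Republic standard time (rolling into the next day, 26 October 2027).
Daylight saving runs 25 October 2027 – 31 March 2028; the standard-time date in Velal Republic, 26 October 2027, is inside that window, so Velal Republic is at UTC+13:00.
19:00 UTC + 13h = 08:00 local (rolling into the next day, 26 October 2027).

08:00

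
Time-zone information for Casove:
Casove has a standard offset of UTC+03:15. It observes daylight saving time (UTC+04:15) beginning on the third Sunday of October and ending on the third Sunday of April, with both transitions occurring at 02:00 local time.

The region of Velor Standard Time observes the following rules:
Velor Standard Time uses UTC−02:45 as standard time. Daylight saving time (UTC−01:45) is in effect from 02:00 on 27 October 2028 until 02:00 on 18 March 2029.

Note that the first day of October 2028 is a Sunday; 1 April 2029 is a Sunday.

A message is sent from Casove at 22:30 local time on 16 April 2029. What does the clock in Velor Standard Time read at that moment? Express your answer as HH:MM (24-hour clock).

16:30

1 October 2028 is a Sunday, so the first Sunday is October 1 and the third is October 15.
1 April 2029 is a Sunday, so the first Sunday is April 1 and the third is April 15.
16 April 2029 is outside the daylight-saving period (15 October 2028 – 15 April 2029), so Casove is on standard time, UTC+03:15.
22:30 Casove − 3h15m = 19:15 UTC.
At the standard offset (UTC−02:45), 19:15 UTC − 2h45m = 16:30 Velor Standard Time standard time.
Daylight saving runs 27 October 2028 – 18 March 2029; the standard-time date in Velor Standard Time, 16 April 2029, is outside that window, so Velor Standard Time is on standard time at UTC−02:45.
19:15 UTC − 2h45m = 16:30 Velor Standard Time.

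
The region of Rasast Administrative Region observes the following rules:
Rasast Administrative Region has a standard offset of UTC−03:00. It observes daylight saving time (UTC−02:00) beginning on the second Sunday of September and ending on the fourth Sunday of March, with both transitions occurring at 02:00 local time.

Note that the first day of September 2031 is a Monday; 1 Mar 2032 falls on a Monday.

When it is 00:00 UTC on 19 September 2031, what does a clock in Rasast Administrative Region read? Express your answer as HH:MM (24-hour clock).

1 September 2031 is a Monday, so the first Sunday is September 7 and the second is September 14.
1 March 2032 is a Monday, so the first Sunday is March 7 and the fourth is March 28.
At the standard offset (UTC−03:00), 00:00 UTC − 3h = 21:00 Rasast Administrative Region standard time (rolling into the previous day, 18 September 2031).
The standard-time date in Rasast Administrative Region, 18 September 2031, lies within the daylight-saving period (14 September 2031 – 28 March 2032), so Rasast Administrative Region is on daylight time, UTC−02:00.
00:00 UTC − 2h = 22:00 local (rolling into the previous day, 18 September 2031).

22:00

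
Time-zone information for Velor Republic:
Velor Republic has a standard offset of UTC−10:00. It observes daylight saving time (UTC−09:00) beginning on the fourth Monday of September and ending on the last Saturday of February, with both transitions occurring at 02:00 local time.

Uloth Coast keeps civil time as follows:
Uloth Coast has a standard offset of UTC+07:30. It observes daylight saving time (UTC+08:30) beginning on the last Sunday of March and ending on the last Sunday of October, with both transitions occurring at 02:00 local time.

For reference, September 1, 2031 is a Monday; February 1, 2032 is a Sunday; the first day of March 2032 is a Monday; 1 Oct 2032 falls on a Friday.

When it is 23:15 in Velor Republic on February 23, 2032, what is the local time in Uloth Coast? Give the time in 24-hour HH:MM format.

15:45

1 September 2031 is a Monday, so the first Monday is September 1 and the fourth is September 22.
1 February 2032 is a Sunday, so Saturdays fall on 7, 14, 21, 28; the last is February 28.
February 23, 2032 lies within the daylight-saving period (22 September 2031 – 28 February 2032), so Velor Republic is on daylight time, UTC−09:00.
23:15 Velor Republic + 9h = 08:15 UTC (rolling into the next day, 24 February 2032).
1 March 2032 is a Monday, so Sundays fall on 7, 14, 21, 28; the last is March 28.
1 October 2032 is a Friday, so Sundays fall on 3, 10, 17, 24, 31; the last is October 31.
At the standard offset (UTC+07:30), 08:15 UTC + 7h30m = 15:45 Uloth Coast standard time.
The standard-time date in Uloth Coast, February 24, 2032, does not fall between 28 March and 31 October, so daylight saving is not in effect and Uloth Coast is at UTC+07:30.
08:15 UTC + 7h30m = 15:45 Uloth Coast.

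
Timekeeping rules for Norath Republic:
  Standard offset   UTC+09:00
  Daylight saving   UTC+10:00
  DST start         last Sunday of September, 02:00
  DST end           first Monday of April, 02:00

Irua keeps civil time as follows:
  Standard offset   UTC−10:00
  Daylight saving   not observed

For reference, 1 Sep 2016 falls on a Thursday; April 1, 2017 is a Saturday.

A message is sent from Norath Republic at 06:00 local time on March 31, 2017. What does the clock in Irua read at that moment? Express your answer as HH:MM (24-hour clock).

10:00

1 September 2016 is a Thursday, so Sundays fall on 4, 11, 18, 25; the last is September 25.
1 April 2017 is a Saturday, so the first Monday is April 3.
Daylight saving runs 25 September 2016 – 3 April 2017; March 31, 2017 is inside that window, so Norath Republic is at UTC+10:00.
06:00 Norath Republic − 10h = 20:00 UTC (rolling into the previous day, 30 March 2017).
Irua has no daylight saving, so its offset is UTC−10:00 year-round.
20:00 UTC − 10h = 10:00 Irua.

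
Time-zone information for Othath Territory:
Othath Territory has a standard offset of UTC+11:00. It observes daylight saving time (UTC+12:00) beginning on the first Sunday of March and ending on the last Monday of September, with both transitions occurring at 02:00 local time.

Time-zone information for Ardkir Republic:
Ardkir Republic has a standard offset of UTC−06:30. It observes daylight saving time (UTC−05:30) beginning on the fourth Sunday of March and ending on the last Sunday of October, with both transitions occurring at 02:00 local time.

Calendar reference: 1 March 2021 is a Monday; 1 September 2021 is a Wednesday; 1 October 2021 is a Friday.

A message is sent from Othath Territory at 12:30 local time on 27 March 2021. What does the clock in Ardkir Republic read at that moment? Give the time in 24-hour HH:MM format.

1 March 2021 is a Monday, so the first Sunday is March 7.
1 September 2021 is a Wednesday, so Mondays fall on 6, 13, 20, 27; the last is September 27.
27 March 2021 lies within the daylight-saving period (7 March – 27 September), so Othath Territory is on daylight time, UTC+12:00.
12:30 Othath Territory − 12h = 00:30 UTC.
1 March 2021 is a Monday, so the first Sunday is March 7 and the fourth is March 28.
1 October 2021 is a Friday, so Sundays fall on 3, 10, 17, 24, 31; the last is October 31.
At the standard offset (UTC−06:30), 00:30 UTC − 6h30m = 18:00 Ardkir Republic standard time (rolling into the previous day, 26 March 2021).
The standard-time date in Ardkir Republic, 26 March 2021, is outside the daylight-saving period (28 March – 31 October), so Ardkir Republic is on standard time, UTC−06:30.
00:30 UTC − 6h30m = 18:00 Ardkir Republic (rolling into the previous day, 26 March 2021).

18:00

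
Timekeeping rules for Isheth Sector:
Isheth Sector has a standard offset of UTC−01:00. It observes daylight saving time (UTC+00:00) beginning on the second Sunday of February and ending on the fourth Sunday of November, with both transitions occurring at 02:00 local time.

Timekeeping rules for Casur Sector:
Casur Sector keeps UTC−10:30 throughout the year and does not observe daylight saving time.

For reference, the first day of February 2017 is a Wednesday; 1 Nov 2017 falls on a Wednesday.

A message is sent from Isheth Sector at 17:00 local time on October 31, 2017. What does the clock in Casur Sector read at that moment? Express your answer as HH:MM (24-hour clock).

1 February 2017 is a Wednesday, so the first Sunday is February 5 and the second is February 12.
1 November 2017 is a Wednesday, so the first Sunday is November 5 and the fourth is November 26.
October 31, 2017 falls between 12 February and 26 November, so daylight saving is in effect and Isheth Sector is at UTC+00:00.
17:00 Isheth Sector − 0h = 17:00 UTC.
Casur Sector stays on UTC−10:30 all year.
17:00 UTC − 10h30m = 06:30 Casur Sector.

06:30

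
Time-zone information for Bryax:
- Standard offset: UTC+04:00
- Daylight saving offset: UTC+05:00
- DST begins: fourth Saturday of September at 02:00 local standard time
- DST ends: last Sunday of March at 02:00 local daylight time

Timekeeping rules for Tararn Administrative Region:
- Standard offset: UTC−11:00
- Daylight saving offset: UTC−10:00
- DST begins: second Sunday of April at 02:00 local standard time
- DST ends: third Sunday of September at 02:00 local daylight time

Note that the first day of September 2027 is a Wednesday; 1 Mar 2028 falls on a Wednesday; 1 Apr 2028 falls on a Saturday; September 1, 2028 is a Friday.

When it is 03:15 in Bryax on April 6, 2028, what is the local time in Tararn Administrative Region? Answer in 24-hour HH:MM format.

12:15

1 September 2027 is a Wednesday, so the first Saturday is September 4 and the fourth is September 25.
1 March 2028 is a Wednesday, so Sundays fall on 5, 12, 19, 26; the last is March 26.
Daylight saving runs 25 September 2027 – 26 March 2028; April 6, 2028 is outside that window, so Bryax is on standard time at UTC+04:00.
03:15 Bryax − 4h = 23:15 UTC (rolling into the previous day, 5 April 2028).
1 April 2028 is a Saturday, so the first Sunday is April 2 and the second is April 9.
1 September 2028 is a Friday, so the first Sunday is September 3 and the third is September 17.
At the standard offset (UTC−11:00), 23:15 UTC − 11h = 12:15 Tararn Administrative Region standard time.
Daylight saving runs 9 April – 17 September; the standard-time date in Tararn Administrative Region, April 5, 2028, is outside that window, so Tararn Administrative Region is on standard time at UTC−11:00.
23:15 UTC − 11h = 12:15 Tararn Administrative Region.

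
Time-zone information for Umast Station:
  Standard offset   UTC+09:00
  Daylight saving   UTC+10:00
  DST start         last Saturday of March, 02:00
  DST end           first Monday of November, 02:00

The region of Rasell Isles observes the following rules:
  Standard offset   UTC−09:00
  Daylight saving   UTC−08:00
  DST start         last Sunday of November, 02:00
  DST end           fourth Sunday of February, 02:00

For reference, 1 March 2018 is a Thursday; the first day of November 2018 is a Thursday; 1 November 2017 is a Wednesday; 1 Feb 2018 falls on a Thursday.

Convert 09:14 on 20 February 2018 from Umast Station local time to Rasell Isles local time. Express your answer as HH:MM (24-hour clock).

16:14

1 March 2018 is a Thursday, so Saturdays fall on 3, 10, 17, 24, 31; the last is March 31.
1 November 2018 is a Thursday, so the first Monday is November 5.
20 February 2018 does not fall between 31 March and 5 November, so daylight saving is not in effect and Umast Station is at UTC+09:00.
09:14 Umast Station − 9h = 00:14 UTC.
1 November 2017 is a Wednesday, so Sundays fall on 5, 12, 19, 26; the last is November 26.
1 February 2018 is a Thursday, so the first Sunday is February 4 and the fourth is February 25.
At the standard offset (UTC−09:00), 00:14 UTC − 9h = 15:14 Rasell Isles standard time (rolling into the previous day, 19 February 2018).
The standard-time date in Rasell Isles, 19 February 2018, falls between 26 November 2017 and 25 February 2018, so daylight saving is in effect and Rasell Isles is at UTC−08:00.
00:14 UTC − 8h = 16:14 Rasell Isles (rolling into the previous day, 19 February 2018).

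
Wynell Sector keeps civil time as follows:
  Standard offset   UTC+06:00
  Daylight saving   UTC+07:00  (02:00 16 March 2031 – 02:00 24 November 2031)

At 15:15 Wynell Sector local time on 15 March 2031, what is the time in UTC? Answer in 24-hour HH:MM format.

15 March 2031 is outside the daylight-saving period (16 March – 24 November), so Wynell Sector is on standard time, UTC+06:00.
15:15 local − 6h = 09:15 UTC.

09:15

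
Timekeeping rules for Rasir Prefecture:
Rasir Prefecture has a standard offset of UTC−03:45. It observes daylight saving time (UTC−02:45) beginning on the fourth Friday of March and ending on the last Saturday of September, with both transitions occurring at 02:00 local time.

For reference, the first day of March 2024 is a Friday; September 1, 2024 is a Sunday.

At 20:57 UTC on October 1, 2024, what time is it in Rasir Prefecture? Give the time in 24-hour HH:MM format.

1 March 2024 is a Friday, so the first Friday is March 1 and the fourth is March 22.
1 September 2024 is a Sunday, so Saturdays fall on 7, 14, 21, 28; the last is September 28.
At the standard offset (UTC−03:45), 20:57 UTC − 3h45m = 17:12 Rasir Prefecture standard time.
The standard-time date in Rasir Prefecture, October 1, 2024, is outside the daylight-saving period (22 March – 28 September), so Rasir Prefecture is on standard time, UTC−03:45.
20:57 UTC − 3h45m = 17:12 local.

17:12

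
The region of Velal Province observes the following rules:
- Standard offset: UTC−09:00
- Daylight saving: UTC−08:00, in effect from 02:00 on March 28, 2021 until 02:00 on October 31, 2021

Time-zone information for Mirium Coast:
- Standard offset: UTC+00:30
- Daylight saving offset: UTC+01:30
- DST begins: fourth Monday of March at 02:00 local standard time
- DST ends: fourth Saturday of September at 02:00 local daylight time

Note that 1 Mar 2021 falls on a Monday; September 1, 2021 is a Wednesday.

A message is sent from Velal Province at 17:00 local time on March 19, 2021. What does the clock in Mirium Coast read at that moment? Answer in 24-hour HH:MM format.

Daylight saving runs 28 March – 31 October; March 19, 2021 is outside that window, so Velal Province is on standard time at UTC−09:00.
17:00 Velal Province + 9h = 02:00 UTC (rolling into the next day, 20 March 2021).
1 March 2021 is a Monday, so the first Monday is March 1 and the fourth is March 22.
1 September 2021 is a Wednesday, so the first Saturday is September 4 and the fourth is September 25.
At the standard offset (UTC+00:30), 02:00 UTC + 0h30m = 02:30 Mirium Coast standard time.
The standard-time date in Mirium Coast, March 20, 2021, does not fall between 22 March and 25 September, so daylight saving is not in effect and Mirium Coast is at UTC+00:30.
02:00 UTC + 0h30m = 02:30 Mirium Coast.

02:30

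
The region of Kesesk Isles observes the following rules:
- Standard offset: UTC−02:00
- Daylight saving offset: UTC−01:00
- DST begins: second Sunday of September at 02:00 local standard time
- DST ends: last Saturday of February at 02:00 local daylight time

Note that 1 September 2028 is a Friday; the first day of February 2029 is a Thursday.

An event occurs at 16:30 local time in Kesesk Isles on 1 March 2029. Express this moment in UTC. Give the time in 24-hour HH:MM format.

1 September 2028 is a Friday, so the first Sunday is September 3 and the second is September 10.
1 February 2029 is a Thursday, so Saturdays fall on 3, 10, 17, 24; the last is February 24.
1 March 2029 does not fall between 10 September 2028 and 24 February 2029, so daylight saving is not in effect and Kesesk Isles is at UTC−02:00.
16:30 local + 2h = 18:30 UTC.

18:30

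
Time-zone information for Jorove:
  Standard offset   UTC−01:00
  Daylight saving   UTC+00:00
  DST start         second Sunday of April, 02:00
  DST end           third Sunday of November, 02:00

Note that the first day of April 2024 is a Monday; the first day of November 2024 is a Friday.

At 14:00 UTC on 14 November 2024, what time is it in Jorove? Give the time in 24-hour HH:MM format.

1 April 2024 is a Monday, so the first Sunday is April 7 and the second is April 14.
1 November 2024 is a Friday, so the first Sunday is November 3 and the third is November 17.
At the standard offset (UTC−01:00), 14:00 UTC − 1h = 13:00 Jorove standard time.
The standard-time date in Jorove, 14 November 2024, lies within the daylight-saving period (14 April – 17 November), so Jorove is on daylight time, UTC+00:00.
14:00 UTC + 0h = 14:00 local.

14:00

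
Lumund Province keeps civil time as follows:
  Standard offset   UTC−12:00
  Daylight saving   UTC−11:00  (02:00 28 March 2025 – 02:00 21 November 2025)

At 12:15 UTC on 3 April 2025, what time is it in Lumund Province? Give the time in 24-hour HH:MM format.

01:15

At the standard offset (UTC−12:00), 12:15 UTC − 12h = 00:15 Lumund Province standard time.
Daylight saving runs 28 March – 21 November; the standard-time date in Lumund Province, 3 April 2025, is inside that window, so Lumund Province is at UTC−11:00.
12:15 UTC − 11h = 01:15 local.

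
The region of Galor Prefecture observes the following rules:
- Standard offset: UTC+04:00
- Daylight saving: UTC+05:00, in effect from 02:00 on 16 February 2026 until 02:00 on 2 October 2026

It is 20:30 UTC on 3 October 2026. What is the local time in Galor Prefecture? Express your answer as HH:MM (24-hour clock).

00:30

At the standard offset (UTC+04:00), 20:30 UTC + 4h = 00:30 Galor Prefecture standard time (rolling into the next day, 4 October 2026).
The standard-time date in Galor Prefecture, 4 October 2026, does not fall between 16 February and 2 October, so daylight saving is not in effect and Galor Prefecture is at UTC+04:00.
20:30 UTC + 4h = 00:30 local (rolling into the next day, 4 October 2026).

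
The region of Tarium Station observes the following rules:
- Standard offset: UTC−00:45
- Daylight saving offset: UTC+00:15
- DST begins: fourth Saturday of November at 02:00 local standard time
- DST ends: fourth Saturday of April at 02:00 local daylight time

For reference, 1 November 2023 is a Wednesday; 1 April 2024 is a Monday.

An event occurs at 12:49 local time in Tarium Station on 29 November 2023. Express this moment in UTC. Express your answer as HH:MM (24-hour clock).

1 November 2023 is a Wednesday, so the first Saturday is November 4 and the fourth is November 25.
1 April 2024 is a Monday, so the first Saturday is April 6 and the fourth is April 27.
29 November 2023 falls between 25 November 2023 and 27 April 2024, so daylight saving is in effect and Tarium Station is at UTC+00:15.
12:49 local − 0h15m = 12:34 UTC.

12:34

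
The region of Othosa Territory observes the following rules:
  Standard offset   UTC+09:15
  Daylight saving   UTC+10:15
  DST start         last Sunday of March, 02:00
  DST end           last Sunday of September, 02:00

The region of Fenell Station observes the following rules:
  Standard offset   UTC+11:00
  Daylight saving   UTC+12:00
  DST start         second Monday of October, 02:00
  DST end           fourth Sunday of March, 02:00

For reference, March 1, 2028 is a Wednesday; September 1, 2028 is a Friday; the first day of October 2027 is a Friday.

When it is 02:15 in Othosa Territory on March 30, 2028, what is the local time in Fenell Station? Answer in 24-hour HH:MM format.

03:00

1 March 2028 is a Wednesday, so Sundays fall on 5, 12, 19, 26; the last is March 26.
1 September 2028 is a Friday, so Sundays fall on 3, 10, 17, 24; the last is September 24.
March 30, 2028 lies within the daylight-saving period (26 March – 24 September), so Othosa Territory is on daylight time, UTC+10:15.
02:15 Othosa Territory − 10h15m = 16:00 UTC (rolling into the previous day, 29 March 2028).
1 October 2027 is a Friday, so the first Monday is October 4 and the second is October 11.
1 March 2028 is a Wednesday, so the first Sunday is March 5 and the fourth is March 26.
At the standard offset (UTC+11:00), 16:00 UTC + 11h = 03:00 Fenell Station standard time (rolling into the next day, 30 March 2028).
The standard-time date in Fenell Station, March 30, 2028, does not fall between 11 October 2027 and 26 March 2028, so daylight saving is not in effect and Fenell Station is at UTC+11:00.
16:00 UTC + 11h = 03:00 Fenell Station (rolling into the next day, 30 March 2028).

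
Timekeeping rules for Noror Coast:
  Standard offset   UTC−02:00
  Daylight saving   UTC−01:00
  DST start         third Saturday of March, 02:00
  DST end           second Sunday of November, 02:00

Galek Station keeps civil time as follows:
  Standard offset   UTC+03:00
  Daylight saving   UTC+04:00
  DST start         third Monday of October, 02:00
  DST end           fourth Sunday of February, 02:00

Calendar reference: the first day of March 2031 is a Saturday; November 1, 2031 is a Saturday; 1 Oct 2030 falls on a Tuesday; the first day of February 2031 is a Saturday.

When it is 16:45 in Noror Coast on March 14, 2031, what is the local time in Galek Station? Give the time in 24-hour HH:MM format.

1 March 2031 is a Saturday, so the first Saturday is March 1 and the third is March 15.
1 November 2031 is a Saturday, so the first Sunday is November 2 and the second is November 9.
March 14, 2031 does not fall between 15 March and 9 November, so daylight saving is not in effect and Noror Coast is at UTC−02:00.
16:45 Noror Coast + 2h = 18:45 UTC.
1 October 2030 is a Tuesday, so the first Monday is October 7 and the third is October 21.
1 February 2031 is a Saturday, so the first Sunday is February 2 and the fourth is February 23.
At the standard offset (UTC+03:00), 18:45 UTC + 3h = 21:45 Galek Station standard time.
The standard-time date in Galek Station, March 14, 2031, does not fall between 21 October 2030 and 23 February 2031, so daylight saving is not in effect and Galek Station is at UTC+03:00.
18:45 UTC + 3h = 21:45 Galek Station.

21:45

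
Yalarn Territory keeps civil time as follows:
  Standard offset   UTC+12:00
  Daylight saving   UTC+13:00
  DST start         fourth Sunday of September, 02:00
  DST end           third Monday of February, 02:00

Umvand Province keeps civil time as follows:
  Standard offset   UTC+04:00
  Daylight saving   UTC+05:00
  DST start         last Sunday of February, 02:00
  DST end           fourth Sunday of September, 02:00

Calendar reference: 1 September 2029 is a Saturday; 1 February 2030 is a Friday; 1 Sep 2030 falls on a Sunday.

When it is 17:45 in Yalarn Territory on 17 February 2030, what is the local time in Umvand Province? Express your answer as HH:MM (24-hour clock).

1 September 2029 is a Saturday, so the first Sunday is September 2 and the fourth is September 23.
1 February 2030 is a Friday, so the first Monday is February 4 and the third is February 18.
Daylight saving runs 23 September 2029 – 18 February 2030; 17 February 2030 is inside that window, so Yalarn Territory is at UTC+13:00.
17:45 Yalarn Territory − 13h = 04:45 UTC.
1 February 2030 is a Friday, so Sundays fall on 3, 10, 17, 24; the last is February 24.
1 September 2030 is a Sunday, so the first Sunday is September 1 and the fourth is September 22.
At the standard offset (UTC+04:00), 04:45 UTC + 4h = 08:45 Umvand Province standard time.
The standard-time date in Umvand Province, 17 February 2030, is outside the daylight-saving period (24 February – 22 September), so Umvand Province is on standard time, UTC+04:00.
04:45 UTC + 4h = 08:45 Umvand Province.

08:45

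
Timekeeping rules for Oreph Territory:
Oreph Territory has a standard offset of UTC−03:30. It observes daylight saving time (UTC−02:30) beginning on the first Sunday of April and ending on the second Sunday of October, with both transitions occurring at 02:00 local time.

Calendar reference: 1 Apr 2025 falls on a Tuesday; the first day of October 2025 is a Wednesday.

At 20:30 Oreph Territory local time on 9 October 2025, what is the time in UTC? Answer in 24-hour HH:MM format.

23:00

1 April 2025 is a Tuesday, so the first Sunday is April 6.
1 October 2025 is a Wednesday, so the first Sunday is October 5 and the second is October 12.
9 October 2025 falls between 6 April and 12 October, so daylight saving is in effect and Oreph Territory is at UTC−02:30.
20:30 local + 2h30m = 23:00 UTC.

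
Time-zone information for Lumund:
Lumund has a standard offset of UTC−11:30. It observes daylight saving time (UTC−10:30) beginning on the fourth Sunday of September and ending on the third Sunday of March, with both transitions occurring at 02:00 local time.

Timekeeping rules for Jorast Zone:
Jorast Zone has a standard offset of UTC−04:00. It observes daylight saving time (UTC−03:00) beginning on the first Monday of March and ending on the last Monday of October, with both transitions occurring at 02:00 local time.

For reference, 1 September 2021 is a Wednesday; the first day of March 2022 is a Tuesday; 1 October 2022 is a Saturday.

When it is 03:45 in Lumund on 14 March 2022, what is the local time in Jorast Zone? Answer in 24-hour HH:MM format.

11:15

1 September 2021 is a Wednesday, so the first Sunday is September 5 and the fourth is September 26.
1 March 2022 is a Tuesday, so the first Sunday is March 6 and the third is March 20.
14 March 2022 lies within the daylight-saving period (26 September 2021 – 20 March 2022), so Lumund is on daylight time, UTC−10:30.
03:45 Lumund + 10h30m = 14:15 UTC.
1 March 2022 is a Tuesday, so the first Monday is March 7.
1 October 2022 is a Saturday, so Mondays fall on 3, 10, 17, 24, 31; the last is October 31.
At the standard offset (UTC−04:00), 14:15 UTC − 4h = 10:15 Jorast Zone standard time.
Daylight saving runs 7 March – 31 October; the standard-time date in Jorast Zone, 14 March 2022, is inside that window, so Jorast Zone is at UTC−03:00.
14:15 UTC − 3h = 11:15 Jorast Zone.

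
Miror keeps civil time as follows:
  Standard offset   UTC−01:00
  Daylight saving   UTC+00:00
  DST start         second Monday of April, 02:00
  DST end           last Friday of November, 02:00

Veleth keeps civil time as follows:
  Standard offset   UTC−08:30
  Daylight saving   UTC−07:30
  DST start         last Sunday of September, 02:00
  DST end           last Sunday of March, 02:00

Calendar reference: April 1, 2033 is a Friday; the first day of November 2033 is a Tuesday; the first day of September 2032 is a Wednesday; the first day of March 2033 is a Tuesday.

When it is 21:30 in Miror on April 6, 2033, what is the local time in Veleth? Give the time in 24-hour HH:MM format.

1 April 2033 is a Friday, so the first Monday is April 4 and the second is April 11.
1 November 2033 is a Tuesday, so Fridays fall on 4, 11, 18, 25; the last is November 25.
April 6, 2033 is outside the daylight-saving period (11 April – 25 November), so Miror is on standard time, UTC−01:00.
21:30 Miror + 1h = 22:30 UTC.
1 September 2032 is a Wednesday, so Sundays fall on 5, 12, 19, 26; the last is September 26.
1 March 2033 is a Tuesday, so Sundays fall on 6, 13, 20, 27; the last is March 27.
At the standard offset (UTC−08:30), 22:30 UTC − 8h30m = 14:00 Veleth standard time.
The standard-time date in Veleth, April 6, 2033, is outside the daylight-saving period (26 September 2032 – 27 March 2033), so Veleth is on standard time, UTC−08:30.
22:30 UTC − 8h30m = 14:00 Veleth.

14:00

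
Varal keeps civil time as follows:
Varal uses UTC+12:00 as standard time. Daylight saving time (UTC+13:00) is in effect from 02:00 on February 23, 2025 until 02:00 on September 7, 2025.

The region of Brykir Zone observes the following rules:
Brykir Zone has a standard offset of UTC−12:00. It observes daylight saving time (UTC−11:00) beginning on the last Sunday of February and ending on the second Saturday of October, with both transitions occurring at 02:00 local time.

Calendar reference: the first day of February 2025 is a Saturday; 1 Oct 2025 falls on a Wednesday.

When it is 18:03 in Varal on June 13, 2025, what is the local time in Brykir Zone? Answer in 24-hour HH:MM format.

18:03

June 13, 2025 falls between 23 February and 7 September, so daylight saving is in effect and Varal is at UTC+13:00.
18:03 Varal − 13h = 05:03 UTC.
1 February 2025 is a Saturday, so Sundays fall on 2, 9, 16, 23; the last is February 23.
1 October 2025 is a Wednesday, so the first Saturday is October 4 and the second is October 11.
At the standard offset (UTC−12:00), 05:03 UTC − 12h = 17:03 Brykir Zone standard time (rolling into the previous day, 12 June 2025).
The standard-time date in Brykir Zone, June 12, 2025, falls between 23 February and 11 October, so daylight saving is in effect and Brykir Zone is at UTC−11:00.
05:03 UTC − 11h = 18:03 Brykir Zone (rolling into the previous day, 12 June 2025).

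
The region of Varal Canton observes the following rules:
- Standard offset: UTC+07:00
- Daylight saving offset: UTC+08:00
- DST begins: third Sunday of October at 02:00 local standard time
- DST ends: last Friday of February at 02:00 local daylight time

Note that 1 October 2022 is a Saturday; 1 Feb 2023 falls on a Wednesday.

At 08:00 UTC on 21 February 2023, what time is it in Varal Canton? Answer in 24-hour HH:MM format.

16:00

1 October 2022 is a Saturday, so the first Sunday is October 2 and the third is October 16.
1 February 2023 is a Wednesday, so Fridays fall on 3, 10, 17, 24; the last is February 24.
At the standard offset (UTC+07:00), 08:00 UTC + 7h = 15:00 Varal Canton standard time.
The standard-time date in Varal Canton, 21 February 2023, falls between 16 October 2022 and 24 February 2023, so daylight saving is in effect and Varal Canton is at UTC+08:00.
08:00 UTC + 8h = 16:00 local.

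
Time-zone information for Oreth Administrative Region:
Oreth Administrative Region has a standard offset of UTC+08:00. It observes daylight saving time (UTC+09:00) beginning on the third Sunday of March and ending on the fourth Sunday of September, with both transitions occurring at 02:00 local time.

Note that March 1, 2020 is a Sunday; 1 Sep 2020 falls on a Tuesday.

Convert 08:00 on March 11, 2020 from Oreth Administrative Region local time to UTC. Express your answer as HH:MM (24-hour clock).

1 March 2020 is a Sunday, so the first Sunday is March 1 and the third is March 15.
1 September 2020 is a Tuesday, so the first Sunday is September 6 and the fourth is September 27.
Daylight saving runs 15 March – 27 September; March 11, 2020 is outside that window, so Oreth Administrative Region is on standard time at UTC+08:00.
08:00 local − 8h = 00:00 UTC.

00:00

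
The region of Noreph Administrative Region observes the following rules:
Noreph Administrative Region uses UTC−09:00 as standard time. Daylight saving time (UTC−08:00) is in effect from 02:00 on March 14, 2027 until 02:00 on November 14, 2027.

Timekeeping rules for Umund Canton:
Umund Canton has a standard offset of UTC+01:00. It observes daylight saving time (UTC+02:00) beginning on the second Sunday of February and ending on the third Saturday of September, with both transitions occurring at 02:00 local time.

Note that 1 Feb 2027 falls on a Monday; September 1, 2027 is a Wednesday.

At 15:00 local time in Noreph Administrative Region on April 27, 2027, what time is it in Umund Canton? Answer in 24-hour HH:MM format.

01:00

April 27, 2027 lies within the daylight-saving period (14 March – 14 November), so Noreph Administrative Region is on daylight time, UTC−08:00.
15:00 Noreph Administrative Region + 8h = 23:00 UTC.
1 February 2027 is a Monday, so the first Sunday is February 7 and the second is February 14.
1 September 2027 is a Wednesday, so the first Saturday is September 4 and the third is September 18.
At the standard offset (UTC+01:00), 23:00 UTC + 1h = 00:00 Umund Canton standard time (rolling into the next day, 28 April 2027).
The standard-time date in Umund Canton, April 28, 2027, falls between 14 February and 18 September, so daylight saving is in effect and Umund Canton is at UTC+02:00.
23:00 UTC + 2h = 01:00 Umund Canton (rolling into the next day, 28 April 2027).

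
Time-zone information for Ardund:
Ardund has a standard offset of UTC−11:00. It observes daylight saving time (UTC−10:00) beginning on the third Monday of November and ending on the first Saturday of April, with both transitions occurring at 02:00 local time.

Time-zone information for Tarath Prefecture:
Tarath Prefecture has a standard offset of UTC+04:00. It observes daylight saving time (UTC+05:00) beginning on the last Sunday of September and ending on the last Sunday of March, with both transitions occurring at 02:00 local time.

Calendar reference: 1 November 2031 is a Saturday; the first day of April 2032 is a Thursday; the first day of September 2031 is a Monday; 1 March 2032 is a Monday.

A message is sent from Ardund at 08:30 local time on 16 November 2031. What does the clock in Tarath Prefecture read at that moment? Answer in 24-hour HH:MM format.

1 November 2031 is a Saturday, so the first Monday is November 3 and the third is November 17.
1 April 2032 is a Thursday, so the first Saturday is April 3.
16 November 2031 is outside the daylight-saving period (17 November 2031 – 3 April 2032), so Ardund is on standard time, UTC−11:00.
08:30 Ardund + 11h = 19:30 UTC.
1 September 2031 is a Monday, so Sundays fall on 7, 14, 21, 28; the last is September 28.
1 March 2032 is a Monday, so Sundays fall on 7, 14, 21, 28; the last is March 28.
At the standard offset (UTC+04:00), 19:30 UTC + 4h = 23:30 Tarath Prefecture standard time.
Daylight saving runs 28 September 2031 – 28 March 2032; the standard-time date in Tarath Prefecture, 16 November 2031, is inside that window, so Tarath Prefecture is at UTC+05:00.
19:30 UTC + 5h = 00:30 Tarath Prefecture (rolling into the next day, 17 November 2031).

00:30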